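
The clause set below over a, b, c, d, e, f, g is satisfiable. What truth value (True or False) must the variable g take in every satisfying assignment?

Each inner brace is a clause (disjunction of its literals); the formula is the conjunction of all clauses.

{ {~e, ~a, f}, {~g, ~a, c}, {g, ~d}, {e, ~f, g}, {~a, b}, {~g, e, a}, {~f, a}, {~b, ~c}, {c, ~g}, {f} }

False

Suppose g = 1.
Unit clause (c) forces c = 1.
Unit clause (~b) forces b = 0.
Unit clause (~a) forces a = 0.
Unit clause (e) forces e = 1.
Unit clause (~f) forces f = 0.
But (f) is also a unit clause — contradiction.
So every satisfying assignment has g = False.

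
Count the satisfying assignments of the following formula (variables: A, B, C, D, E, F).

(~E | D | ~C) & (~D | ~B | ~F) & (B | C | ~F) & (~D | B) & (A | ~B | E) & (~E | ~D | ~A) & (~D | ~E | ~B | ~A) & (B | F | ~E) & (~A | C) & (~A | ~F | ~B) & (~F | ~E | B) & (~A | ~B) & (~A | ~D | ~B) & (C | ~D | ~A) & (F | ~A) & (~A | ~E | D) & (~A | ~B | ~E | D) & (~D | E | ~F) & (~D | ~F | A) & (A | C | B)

There are 2^6 = 64 truth assignments over (A, B, C, D, E, F).
Split on E. With E = 1, the clauses containing E are satisfied and ~E drops from the rest; 4 of the 2^5 = 32 assignments to the other variables satisfy what remains.
With E = 0, by the same count on the reduced clause set, 3 assignments work.
(One model: A=F, B=F, C=T, D=F, E=F, F=F.)
Total: 4 + 3 = 7.

7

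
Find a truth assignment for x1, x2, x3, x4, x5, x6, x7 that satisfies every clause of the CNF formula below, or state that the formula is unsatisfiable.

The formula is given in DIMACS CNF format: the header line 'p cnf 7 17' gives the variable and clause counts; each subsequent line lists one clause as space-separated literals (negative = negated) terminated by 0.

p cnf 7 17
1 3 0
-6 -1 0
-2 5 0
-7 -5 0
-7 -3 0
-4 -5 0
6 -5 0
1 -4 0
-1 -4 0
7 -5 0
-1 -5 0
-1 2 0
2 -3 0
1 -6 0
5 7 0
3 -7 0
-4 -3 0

UNSATISFIABLE

Case x1 = True:
The clause (¬x6) is unit, so x6 = False.
The clause (¬x5) is unit, so x5 = False.
The clause (¬x2) is unit, so x2 = False.
That conflicts with the unit clause (x2).
So x1 must be the other value — set x1 = False.
The clause (x3) is unit, so x3 = True.
The clause (¬x7) is unit, so x7 = False.
The clause (¬x4) is unit, so x4 = False.
The clause (¬x5) is unit, so x5 = False.
That conflicts with the unit clause (x5).
Neither x1 = True nor x1 = False works.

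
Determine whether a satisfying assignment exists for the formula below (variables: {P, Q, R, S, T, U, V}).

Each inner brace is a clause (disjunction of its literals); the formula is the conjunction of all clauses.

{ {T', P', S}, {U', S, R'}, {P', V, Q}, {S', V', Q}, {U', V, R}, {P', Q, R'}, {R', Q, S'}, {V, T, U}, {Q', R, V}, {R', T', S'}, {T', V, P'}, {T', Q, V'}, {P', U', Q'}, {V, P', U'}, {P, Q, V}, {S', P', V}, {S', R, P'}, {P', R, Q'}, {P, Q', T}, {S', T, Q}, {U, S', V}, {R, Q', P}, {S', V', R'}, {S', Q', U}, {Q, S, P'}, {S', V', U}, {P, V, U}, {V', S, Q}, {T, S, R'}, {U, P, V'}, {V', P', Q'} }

Suppose T = 0.
Suppose V = 1.
Suppose S = 0.
From the singleton clause (Q), Q = 1.
From the singleton clause (P), P = 1.
Now (P') is unsatisfied and unit — conflict.
That branch fails; take S = 1 instead.
From the singleton clause (Q), Q = 1.
From the singleton clause (P), P = 1.
Now (P') is unsatisfied and unit — conflict.
Neither S = 1 nor S = 0 works.
That branch fails; take V = 0 instead.
From the singleton clause (U), U = 1.
From the singleton clause (R), R = 1.
From the singleton clause (S), S = 1.
From the singleton clause (Q), Q = 1.
From the singleton clause (P'), P = 0.
Now (P) is unsatisfied and unit — conflict.
Neither V = 1 nor V = 0 works.
That branch fails; take T = 1 instead.
Suppose P = 0.
Suppose R = 0.
From the singleton clause (Q'), Q = 0.
From the singleton clause (V'), V = 0.
Now (V) is unsatisfied and unit — conflict.
That branch fails; take R = 1 instead.
From the singleton clause (S'), S = 0.
From the singleton clause (U'), U = 0.
From the singleton clause (V), V = 1.
Now (V') is unsatisfied and unit — conflict.
Neither R = 1 nor R = 0 works.
That branch fails; take P = 1 instead.
From the singleton clause (S), S = 1.
From the singleton clause (R'), R = 0.
Now (R) is unsatisfied and unit — conflict.
Neither P = 1 nor P = 0 works.
Neither T = 1 nor T = 0 works.
No assignment satisfies every clause.

No, unsatisfiable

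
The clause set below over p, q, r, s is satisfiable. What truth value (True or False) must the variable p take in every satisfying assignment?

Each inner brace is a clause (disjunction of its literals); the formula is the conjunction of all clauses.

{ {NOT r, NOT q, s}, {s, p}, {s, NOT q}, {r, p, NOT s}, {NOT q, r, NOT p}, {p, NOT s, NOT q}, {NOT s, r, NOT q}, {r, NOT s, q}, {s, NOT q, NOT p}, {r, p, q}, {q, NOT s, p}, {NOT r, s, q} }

True

Suppose p = false.
Unit clause (s) forces s = true.
Unit clause (r) forces r = true.
Unit clause (NOT q) forces q = false.
But (q) is also a unit clause — contradiction.
So every satisfying assignment has p = True.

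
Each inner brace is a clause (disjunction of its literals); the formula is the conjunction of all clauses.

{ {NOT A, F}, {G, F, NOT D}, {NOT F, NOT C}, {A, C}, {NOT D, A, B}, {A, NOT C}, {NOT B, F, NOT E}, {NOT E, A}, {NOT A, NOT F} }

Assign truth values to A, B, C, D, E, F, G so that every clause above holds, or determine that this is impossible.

Case A = false:
From the singleton clause (C), C = true.
But (NOT C) is also a unit clause — contradiction.
That branch fails; take A = true instead.
From the singleton clause (F), F = true.
But (NOT F) is also a unit clause — contradiction.
Neither A = true nor A = false works.

UNSATISFIABLE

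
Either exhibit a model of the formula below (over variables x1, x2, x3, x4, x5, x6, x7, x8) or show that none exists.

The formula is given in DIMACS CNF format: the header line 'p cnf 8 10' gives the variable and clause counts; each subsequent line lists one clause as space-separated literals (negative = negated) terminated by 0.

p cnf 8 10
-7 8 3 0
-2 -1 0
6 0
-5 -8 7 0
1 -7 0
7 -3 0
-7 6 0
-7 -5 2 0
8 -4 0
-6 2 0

x1: False,  x2: True,  x3: False,  x4: False,  x5: False,  x6: True,  x7: False,  x8: False

Unit clause (x6) forces x6 = True.
Unit clause (x2) forces x2 = True.
Unit clause (¬x1) forces x1 = False.
Unit clause (¬x7) forces x7 = False.
Unit clause (¬x3) forces x3 = False.
Suppose x5 = False.
Suppose x8 = False.
Unit clause (¬x4) forces x4 = False.
This assignment satisfies each clause.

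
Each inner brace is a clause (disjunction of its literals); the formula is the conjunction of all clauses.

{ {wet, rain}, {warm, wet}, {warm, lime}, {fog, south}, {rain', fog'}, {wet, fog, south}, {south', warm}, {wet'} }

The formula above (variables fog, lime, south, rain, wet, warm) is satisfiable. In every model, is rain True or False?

True

Suppose rain = 0.
From the singleton clause (wet), wet = 1.
Now (wet') is unsatisfied and unit — conflict.
So every satisfying assignment has rain = True.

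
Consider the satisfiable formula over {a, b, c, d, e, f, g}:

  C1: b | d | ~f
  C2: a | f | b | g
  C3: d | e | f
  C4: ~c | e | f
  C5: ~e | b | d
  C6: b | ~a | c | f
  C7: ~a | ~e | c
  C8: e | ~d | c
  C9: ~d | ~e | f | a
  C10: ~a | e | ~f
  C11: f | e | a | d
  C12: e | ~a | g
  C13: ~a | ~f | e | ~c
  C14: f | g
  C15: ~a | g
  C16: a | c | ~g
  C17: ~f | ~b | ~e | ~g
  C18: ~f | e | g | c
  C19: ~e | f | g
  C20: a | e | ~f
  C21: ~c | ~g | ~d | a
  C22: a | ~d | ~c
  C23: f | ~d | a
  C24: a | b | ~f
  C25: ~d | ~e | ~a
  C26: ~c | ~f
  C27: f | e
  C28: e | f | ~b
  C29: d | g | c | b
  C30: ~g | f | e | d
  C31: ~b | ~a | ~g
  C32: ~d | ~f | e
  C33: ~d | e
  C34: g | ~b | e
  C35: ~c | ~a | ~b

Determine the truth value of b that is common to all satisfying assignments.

True

Suppose b = 0.
Try d = 1.
From the singleton clause (e), e = 1.
From the singleton clause (~a), a = 0.
From the singleton clause (f), f = 1.
That conflicts with the unit clause (~f).
So d must be the other value — set d = 0.
From the singleton clause (~f), f = 0.
From the singleton clause (e), e = 1.
That conflicts with the unit clause (~e).
Either choice for d ends in contradiction.
So every satisfying assignment has b = True.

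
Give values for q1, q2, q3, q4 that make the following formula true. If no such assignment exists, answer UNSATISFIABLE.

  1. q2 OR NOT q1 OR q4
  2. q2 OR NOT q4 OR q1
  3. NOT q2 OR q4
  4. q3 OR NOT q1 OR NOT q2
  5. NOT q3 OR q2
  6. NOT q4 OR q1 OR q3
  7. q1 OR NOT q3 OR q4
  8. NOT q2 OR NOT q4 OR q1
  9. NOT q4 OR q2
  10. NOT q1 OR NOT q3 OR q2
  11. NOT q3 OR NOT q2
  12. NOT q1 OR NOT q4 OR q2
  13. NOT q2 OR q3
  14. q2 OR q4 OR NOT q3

q1 ↦ false; q2 ↦ false; q3 ↦ false; q4 ↦ false

Try q2 = false.
(NOT q3) alone gives q3 = false.
(NOT q4) alone gives q4 = false.
(NOT q1) alone gives q1 = false.
This assignment satisfies each clause.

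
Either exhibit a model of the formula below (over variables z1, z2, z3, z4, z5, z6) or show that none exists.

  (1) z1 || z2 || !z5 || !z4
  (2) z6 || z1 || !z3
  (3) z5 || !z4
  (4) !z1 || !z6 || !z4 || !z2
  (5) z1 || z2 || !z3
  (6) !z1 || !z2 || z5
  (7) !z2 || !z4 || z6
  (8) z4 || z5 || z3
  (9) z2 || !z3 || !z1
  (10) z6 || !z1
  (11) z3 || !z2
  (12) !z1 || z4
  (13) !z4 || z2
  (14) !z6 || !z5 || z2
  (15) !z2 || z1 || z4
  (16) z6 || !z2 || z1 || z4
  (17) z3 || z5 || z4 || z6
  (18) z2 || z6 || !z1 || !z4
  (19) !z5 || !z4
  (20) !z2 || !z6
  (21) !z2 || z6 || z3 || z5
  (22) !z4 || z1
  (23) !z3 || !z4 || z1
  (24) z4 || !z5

UNSATISFIABLE

Try z5 = true.
The clause (!z4) is unit, so z4 = false.
Now (z4) is unsatisfied and unit — conflict.
Undo z5 and try z5 = false.
The clause (!z4) is unit, so z4 = false.
The clause (z3) is unit, so z3 = true.
The clause (!z1) is unit, so z1 = false.
The clause (z6) is unit, so z6 = true.
The clause (z2) is unit, so z2 = true.
Now (!z2) is unsatisfied and unit — conflict.
Either choice for z5 ends in contradiction.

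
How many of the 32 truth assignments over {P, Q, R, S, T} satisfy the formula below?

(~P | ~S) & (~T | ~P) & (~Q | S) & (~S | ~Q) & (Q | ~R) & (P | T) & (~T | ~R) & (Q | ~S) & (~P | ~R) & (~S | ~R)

There are 2^5 = 32 truth assignments over (P, Q, R, S, T).
Split on S. With S = 1, the clauses containing S are satisfied and ~S drops from the rest; 0 of the 2^4 = 16 assignments to the other variables satisfy what remains.
With S = 0, by the same count on the reduced clause set, 2 assignments work.
Total: 0 + 2 = 2.

2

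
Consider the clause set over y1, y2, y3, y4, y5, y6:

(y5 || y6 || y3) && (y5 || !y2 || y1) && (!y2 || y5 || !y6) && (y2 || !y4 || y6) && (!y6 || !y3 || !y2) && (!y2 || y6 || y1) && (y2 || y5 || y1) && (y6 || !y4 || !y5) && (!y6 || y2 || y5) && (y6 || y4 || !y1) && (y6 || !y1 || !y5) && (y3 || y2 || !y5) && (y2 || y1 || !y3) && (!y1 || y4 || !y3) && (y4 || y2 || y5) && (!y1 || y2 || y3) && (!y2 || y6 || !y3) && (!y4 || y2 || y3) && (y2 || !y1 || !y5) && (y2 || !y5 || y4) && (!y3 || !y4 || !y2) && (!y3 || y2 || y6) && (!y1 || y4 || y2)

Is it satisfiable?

Yes

Case y5 = true:
Case y6 = true:
Case y3 = false:
The clause (y2) is unit, so y2 = true.
Every clause is now satisfied; y1, y4 are unconstrained.
A satisfying assignment: y1=true, y2=true, y3=false, y4=false, y5=true, y6=true.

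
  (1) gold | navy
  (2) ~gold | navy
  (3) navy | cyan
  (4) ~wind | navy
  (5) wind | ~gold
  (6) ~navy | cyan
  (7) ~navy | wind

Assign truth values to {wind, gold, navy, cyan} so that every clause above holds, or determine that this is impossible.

wind=1,  gold=0,  navy=1,  cyan=1

Case gold = 0:
From the singleton clause (navy), navy = 1.
From the singleton clause (cyan), cyan = 1.
From the singleton clause (wind), wind = 1.
Every clause now holds.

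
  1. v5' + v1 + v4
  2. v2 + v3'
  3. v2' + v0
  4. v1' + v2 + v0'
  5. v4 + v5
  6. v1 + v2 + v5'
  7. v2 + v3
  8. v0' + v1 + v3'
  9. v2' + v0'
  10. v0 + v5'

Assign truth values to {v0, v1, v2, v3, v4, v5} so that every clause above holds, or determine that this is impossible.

Case v2 = 1:
The clause (v0) is unit, so v0 = 1.
Now (v0') is unsatisfied and unit — conflict.
Backtrack on v2: now try v2 = 0.
The clause (v3') is unit, so v3 = 0.
Now (v3) is unsatisfied and unit — conflict.
Neither v2 = 1 nor v2 = 0 works.

UNSATISFIABLE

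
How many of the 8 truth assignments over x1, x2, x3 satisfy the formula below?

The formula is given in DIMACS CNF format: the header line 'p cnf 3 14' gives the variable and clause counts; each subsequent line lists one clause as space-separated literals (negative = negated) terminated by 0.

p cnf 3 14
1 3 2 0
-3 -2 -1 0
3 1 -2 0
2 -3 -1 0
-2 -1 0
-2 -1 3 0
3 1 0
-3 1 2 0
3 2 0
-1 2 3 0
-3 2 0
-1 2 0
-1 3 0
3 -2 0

1

There are 2^3 = 8 truth assignments over (x1, x2, x3).
Check each against the 14 clauses (columns in the order x1, x2, x3):
  F F F  ✗ fails (x1 ∨ x3 ∨ x2)
  F F T  ✗ fails (¬x3 ∨ x1 ∨ x2)
  F T F  ✗ fails (x3 ∨ x1 ∨ ¬x2)
  F T T  ✓ satisfies all
  T F F  ✗ fails (x3 ∨ x2)
  T F T  ✗ fails (x2 ∨ ¬x3 ∨ ¬x1)
  T T F  ✗ fails (¬x2 ∨ ¬x1)
  T T T  ✗ fails (¬x3 ∨ ¬x2 ∨ ¬x1)
1 of the 8 rows is a model.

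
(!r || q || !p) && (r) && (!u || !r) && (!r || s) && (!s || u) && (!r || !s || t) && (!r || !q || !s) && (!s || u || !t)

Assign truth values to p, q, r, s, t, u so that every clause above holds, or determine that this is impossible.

UNSATISFIABLE

Unit clause (r) forces r = true.
Unit clause (!u) forces u = false.
Unit clause (s) forces s = true.
But (!s) is also a unit clause — contradiction.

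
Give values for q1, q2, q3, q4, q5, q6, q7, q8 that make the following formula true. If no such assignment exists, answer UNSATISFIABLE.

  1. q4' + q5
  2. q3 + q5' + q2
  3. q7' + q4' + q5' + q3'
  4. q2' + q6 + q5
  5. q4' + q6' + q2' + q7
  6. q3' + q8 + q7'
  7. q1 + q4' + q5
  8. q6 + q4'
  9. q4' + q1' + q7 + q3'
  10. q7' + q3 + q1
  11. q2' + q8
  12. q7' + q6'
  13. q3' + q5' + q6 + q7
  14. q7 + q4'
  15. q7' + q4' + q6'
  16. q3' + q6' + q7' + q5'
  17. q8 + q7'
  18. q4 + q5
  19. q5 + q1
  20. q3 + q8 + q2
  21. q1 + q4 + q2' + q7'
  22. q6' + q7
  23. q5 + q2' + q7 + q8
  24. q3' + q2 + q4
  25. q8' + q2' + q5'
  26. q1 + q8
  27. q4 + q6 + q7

Branch on q4: set q4 = 0.
The clause (q5) is unit, so q5 = 1.
Branch on q3: set q3 = 1.
The clause (q2) is unit, so q2 = 1.
The clause (q8) is unit, so q8 = 1.
Now (q8') is unsatisfied and unit — conflict.
Undo q3 and try q3 = 0.
The clause (q2) is unit, so q2 = 1.
The clause (q8) is unit, so q8 = 1.
Now (q8') is unsatisfied and unit — conflict.
Both values of q3 lead to a conflict.
Undo q4 and try q4 = 1.
The clause (q5) is unit, so q5 = 1.
The clause (q6) is unit, so q6 = 1.
The clause (q7') is unit, so q7 = 0.
Now (q7) is unsatisfied and unit — conflict.
Both values of q4 lead to a conflict.

UNSATISFIABLE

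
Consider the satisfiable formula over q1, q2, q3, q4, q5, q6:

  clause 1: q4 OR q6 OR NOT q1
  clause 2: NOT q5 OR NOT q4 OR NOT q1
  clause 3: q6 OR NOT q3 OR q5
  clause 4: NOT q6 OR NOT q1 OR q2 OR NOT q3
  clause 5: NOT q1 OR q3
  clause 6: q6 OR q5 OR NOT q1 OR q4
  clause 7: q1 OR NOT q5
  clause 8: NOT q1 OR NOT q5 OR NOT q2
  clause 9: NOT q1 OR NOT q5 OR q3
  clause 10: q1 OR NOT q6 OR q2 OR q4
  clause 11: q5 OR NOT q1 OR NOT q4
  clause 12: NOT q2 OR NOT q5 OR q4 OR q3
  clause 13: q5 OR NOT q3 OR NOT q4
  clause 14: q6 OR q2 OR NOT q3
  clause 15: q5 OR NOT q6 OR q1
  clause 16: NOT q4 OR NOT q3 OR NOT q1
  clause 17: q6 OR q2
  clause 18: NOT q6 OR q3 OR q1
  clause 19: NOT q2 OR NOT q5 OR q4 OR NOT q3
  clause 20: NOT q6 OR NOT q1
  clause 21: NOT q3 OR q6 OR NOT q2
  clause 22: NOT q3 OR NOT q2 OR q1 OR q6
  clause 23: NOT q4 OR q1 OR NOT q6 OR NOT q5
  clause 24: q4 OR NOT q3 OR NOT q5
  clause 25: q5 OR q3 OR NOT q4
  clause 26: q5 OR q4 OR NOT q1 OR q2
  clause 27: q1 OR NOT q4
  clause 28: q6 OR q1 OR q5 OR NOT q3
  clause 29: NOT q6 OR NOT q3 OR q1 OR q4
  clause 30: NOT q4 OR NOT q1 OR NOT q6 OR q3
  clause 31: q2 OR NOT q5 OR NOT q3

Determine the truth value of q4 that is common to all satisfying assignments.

Suppose q4 = true.
The clause (q1) is unit, so q1 = true.
The clause (NOT q5) is unit, so q5 = false.
Now (q5) is unsatisfied and unit — conflict.
So every satisfying assignment has q4 = False.

False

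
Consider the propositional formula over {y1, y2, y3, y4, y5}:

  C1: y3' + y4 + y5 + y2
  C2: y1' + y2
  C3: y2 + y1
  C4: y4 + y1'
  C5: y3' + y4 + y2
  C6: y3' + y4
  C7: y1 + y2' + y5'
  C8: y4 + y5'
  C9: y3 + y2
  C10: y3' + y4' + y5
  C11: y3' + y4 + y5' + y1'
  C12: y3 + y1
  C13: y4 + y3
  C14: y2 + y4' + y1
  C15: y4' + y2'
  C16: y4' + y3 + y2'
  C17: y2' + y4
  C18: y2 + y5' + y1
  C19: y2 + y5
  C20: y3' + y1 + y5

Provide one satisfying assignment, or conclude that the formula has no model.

Suppose y1 = 0.
(y2) alone gives y2 = 1.
(y5') alone gives y5 = 0.
(y3) alone gives y3 = 1.
Now (y3') is unsatisfied and unit — conflict.
That branch fails; take y1 = 1 instead.
(y2) alone gives y2 = 1.
(y4) alone gives y4 = 1.
Now (y4') is unsatisfied and unit — conflict.
Neither y1 = 1 nor y1 = 0 works.

UNSATISFIABLE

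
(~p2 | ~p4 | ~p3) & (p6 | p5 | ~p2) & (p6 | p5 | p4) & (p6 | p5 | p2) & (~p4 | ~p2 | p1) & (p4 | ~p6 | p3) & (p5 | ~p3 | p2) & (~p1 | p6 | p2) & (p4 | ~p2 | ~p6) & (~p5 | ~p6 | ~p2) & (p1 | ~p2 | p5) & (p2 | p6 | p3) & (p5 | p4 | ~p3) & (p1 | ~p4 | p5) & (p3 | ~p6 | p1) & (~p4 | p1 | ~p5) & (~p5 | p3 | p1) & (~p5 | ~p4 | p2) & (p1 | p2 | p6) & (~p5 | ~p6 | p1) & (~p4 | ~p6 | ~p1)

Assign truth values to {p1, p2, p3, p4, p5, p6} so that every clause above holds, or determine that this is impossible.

Branch on p2: set p2 = 1.
Branch on p4: set p4 = 0.
(~p6) alone gives p6 = 0.
(p5) alone gives p5 = 1.
Branch on p3: set p3 = 1.
Every clause is now satisfied; p1 is unconstrained.

p1: 1,  p2: 1,  p3: 1,  p4: 0,  p5: 1,  p6: 0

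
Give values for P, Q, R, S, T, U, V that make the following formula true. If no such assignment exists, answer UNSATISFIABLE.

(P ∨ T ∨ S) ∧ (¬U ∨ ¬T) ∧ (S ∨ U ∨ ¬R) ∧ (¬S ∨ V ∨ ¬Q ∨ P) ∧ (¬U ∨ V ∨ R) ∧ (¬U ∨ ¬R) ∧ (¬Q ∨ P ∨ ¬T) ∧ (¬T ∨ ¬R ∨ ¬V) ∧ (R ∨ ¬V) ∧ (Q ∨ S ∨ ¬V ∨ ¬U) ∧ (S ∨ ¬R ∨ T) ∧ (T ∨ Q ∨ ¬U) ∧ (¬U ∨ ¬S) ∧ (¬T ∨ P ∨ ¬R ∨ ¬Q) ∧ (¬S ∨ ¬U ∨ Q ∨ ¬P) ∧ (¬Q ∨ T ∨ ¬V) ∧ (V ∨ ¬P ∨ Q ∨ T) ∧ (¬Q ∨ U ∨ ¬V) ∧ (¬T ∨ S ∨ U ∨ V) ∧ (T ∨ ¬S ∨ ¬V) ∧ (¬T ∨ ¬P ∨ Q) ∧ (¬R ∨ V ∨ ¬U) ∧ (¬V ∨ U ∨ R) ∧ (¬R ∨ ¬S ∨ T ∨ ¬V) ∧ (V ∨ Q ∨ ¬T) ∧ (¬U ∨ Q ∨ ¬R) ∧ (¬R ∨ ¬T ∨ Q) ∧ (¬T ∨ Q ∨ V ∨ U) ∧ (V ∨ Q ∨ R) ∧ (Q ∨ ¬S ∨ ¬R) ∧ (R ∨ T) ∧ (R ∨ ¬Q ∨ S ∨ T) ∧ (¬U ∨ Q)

Suppose U = False.
Suppose S = True.
Suppose R = True.
Unit clause (Q) forces Q = True.
Unit clause (¬V) forces V = False.
Unit clause (P) forces P = True.
All clauses hold; T can take either value.

P: True,  Q: True,  R: True,  S: True,  T: True,  U: False,  V: False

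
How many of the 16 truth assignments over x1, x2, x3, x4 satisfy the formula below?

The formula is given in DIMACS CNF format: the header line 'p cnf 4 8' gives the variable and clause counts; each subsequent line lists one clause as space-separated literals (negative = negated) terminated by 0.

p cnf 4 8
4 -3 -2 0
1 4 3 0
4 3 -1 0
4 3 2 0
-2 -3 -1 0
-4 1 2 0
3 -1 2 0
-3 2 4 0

4

There are 2^4 = 16 truth assignments over (x1, x2, x3, x4).
Check each against the 8 clauses (columns in the order x1, x2, x3, x4):
  F F F F  ✗ fails (x1 ∨ x4 ∨ x3)
  F F F T  ✗ fails (¬x4 ∨ x1 ∨ x2)
  F F T F  ✗ fails (¬x3 ∨ x2 ∨ x4)
  F F T T  ✗ fails (¬x4 ∨ x1 ∨ x2)
  F T F F  ✗ fails (x1 ∨ x4 ∨ x3)
  F T F T  ✓ satisfies all
  F T T F  ✗ fails (x4 ∨ ¬x3 ∨ ¬x2)
  F T T T  ✓ satisfies all
  T F F F  ✗ fails (x4 ∨ x3 ∨ ¬x1)
  T F F T  ✗ fails (x3 ∨ ¬x1 ∨ x2)
  T F T F  ✗ fails (¬x3 ∨ x2 ∨ x4)
  T F T T  ✓ satisfies all
  T T F F  ✗ fails (x4 ∨ x3 ∨ ¬x1)
  T T F T  ✓ satisfies all
  T T T F  ✗ fails (x4 ∨ ¬x3 ∨ ¬x2)
  T T T T  ✗ fails (¬x2 ∨ ¬x3 ∨ ¬x1)
4 of the 16 rows are models.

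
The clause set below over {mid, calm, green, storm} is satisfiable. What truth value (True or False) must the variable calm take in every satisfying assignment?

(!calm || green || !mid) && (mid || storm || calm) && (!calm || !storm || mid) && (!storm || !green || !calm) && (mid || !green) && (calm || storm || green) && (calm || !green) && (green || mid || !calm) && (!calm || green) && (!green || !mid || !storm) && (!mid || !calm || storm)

Suppose calm = true.
Unit clause (green) forces green = true.
Unit clause (!storm) forces storm = false.
Unit clause (mid) forces mid = true.
Now (!mid) is unsatisfied and unit — conflict.
So every satisfying assignment has calm = False.

False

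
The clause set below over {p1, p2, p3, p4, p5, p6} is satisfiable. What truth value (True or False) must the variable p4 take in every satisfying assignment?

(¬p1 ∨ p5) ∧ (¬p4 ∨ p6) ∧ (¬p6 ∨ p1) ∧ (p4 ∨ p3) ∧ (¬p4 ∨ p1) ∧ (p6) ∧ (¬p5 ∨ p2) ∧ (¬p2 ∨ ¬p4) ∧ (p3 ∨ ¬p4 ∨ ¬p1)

False

Suppose p4 = True.
The clause (p6) is unit, so p6 = True.
The clause (p1) is unit, so p1 = True.
The clause (p5) is unit, so p5 = True.
The clause (p2) is unit, so p2 = True.
That conflicts with the unit clause (¬p2).
So every satisfying assignment has p4 = False.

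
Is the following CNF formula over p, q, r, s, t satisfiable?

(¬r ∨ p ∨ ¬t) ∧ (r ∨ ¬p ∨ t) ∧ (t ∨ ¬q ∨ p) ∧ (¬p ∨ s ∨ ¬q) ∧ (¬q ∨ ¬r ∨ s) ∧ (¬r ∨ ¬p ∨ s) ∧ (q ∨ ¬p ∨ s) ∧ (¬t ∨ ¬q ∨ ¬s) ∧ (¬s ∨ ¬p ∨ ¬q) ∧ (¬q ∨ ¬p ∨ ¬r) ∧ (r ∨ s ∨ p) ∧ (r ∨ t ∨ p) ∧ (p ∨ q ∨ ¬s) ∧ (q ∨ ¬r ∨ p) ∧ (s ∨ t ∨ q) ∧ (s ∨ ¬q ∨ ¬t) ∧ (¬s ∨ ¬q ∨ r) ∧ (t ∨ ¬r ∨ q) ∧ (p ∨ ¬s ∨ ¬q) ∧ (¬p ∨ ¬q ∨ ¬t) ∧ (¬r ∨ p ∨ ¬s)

Yes, satisfiable

Case r = True:
Case p = True:
(s) alone gives s = True.
(¬q) alone gives q = False.
(t) alone gives t = True.
This assignment satisfies each clause.
A satisfying assignment: p=True; q=False; r=True; s=True; t=True.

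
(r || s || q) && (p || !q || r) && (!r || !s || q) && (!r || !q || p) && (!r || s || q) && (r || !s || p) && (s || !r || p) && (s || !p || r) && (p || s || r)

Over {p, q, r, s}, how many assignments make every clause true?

There are 2^4 = 16 truth assignments over (p, q, r, s).
Split on p. With p = true, the clauses containing p are satisfied and !p drops from the rest; 4 of the 2^3 = 8 assignments to the other variables satisfy what remains.
With p = false, by the same count on the reduced clause set, 0 assignments work.
Total: 4 + 0 = 4.

4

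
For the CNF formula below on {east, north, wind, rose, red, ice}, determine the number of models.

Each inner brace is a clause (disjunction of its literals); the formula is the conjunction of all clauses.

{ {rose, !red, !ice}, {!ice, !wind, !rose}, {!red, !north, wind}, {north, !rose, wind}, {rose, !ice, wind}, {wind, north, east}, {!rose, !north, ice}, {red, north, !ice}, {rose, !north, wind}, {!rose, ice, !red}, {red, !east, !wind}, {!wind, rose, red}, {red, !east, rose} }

8

There are 2^6 = 64 truth assignments over (east, north, wind, rose, red, ice).
Split on north. With north = true, the clauses containing north are satisfied and !north drops from the rest; 4 of the 2^5 = 32 assignments to the other variables satisfy what remains.
With north = false, by the same count on the reduced clause set, 4 assignments work.
(One model: east=F, north=F, wind=T, rose=F, red=T, ice=F.)
Total: 4 + 4 = 8.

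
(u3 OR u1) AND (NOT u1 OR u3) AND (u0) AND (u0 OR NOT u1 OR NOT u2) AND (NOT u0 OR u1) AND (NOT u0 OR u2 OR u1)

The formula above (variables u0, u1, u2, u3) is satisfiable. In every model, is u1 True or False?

True

Suppose u1 = false.
Unit clause (u3) forces u3 = true.
Unit clause (u0) forces u0 = true.
That conflicts with the unit clause (NOT u0).
So every satisfying assignment has u1 = True.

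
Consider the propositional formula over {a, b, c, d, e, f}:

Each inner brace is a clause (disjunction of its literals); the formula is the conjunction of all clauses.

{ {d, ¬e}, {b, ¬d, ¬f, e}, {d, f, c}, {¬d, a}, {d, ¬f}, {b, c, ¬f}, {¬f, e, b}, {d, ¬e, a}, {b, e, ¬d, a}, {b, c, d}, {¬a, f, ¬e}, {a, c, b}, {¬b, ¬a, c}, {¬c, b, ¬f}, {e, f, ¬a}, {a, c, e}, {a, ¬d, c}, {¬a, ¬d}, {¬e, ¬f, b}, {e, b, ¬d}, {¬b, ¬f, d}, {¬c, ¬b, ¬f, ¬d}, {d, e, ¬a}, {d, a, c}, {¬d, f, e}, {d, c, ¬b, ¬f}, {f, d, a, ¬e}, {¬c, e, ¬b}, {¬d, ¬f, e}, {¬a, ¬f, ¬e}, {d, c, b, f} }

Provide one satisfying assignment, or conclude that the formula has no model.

Case d = False:
Unit clause (¬e) forces e = False.
Unit clause (¬f) forces f = False.
Unit clause (c) forces c = True.
Unit clause (¬a) forces a = False.
Unit clause (¬b) forces b = False.
This assignment satisfies each clause.

a ↦ False; b ↦ False; c ↦ True; d ↦ False; e ↦ False; f ↦ False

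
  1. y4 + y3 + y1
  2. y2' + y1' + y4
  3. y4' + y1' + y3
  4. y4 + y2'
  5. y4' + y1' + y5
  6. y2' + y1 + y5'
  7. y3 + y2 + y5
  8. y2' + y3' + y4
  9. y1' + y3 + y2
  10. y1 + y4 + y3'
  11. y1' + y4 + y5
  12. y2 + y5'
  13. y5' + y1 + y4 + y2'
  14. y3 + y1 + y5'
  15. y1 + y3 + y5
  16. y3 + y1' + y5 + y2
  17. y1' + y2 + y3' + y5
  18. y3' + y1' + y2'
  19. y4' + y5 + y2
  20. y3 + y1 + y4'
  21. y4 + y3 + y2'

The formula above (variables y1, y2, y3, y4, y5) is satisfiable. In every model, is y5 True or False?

Suppose y5 = 1.
The clause (y2) is unit, so y2 = 1.
The clause (y4) is unit, so y4 = 1.
The clause (y1) is unit, so y1 = 1.
The clause (y3) is unit, so y3 = 1.
But (y3') is also a unit clause — contradiction.
So every satisfying assignment has y5 = False.

False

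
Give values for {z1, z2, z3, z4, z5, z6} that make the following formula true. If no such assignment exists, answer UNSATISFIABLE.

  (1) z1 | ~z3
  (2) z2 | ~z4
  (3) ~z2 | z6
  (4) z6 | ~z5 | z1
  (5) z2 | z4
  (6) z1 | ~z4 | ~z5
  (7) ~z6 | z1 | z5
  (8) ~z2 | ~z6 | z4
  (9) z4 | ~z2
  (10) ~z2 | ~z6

UNSATISFIABLE

Try z1 = 1.
Try z2 = 1.
(z6) alone gives z6 = 1.
Now (~z6) is unsatisfied and unit — conflict.
Backtrack on z2: now try z2 = 0.
(~z4) alone gives z4 = 0.
Now (z4) is unsatisfied and unit — conflict.
Either choice for z2 ends in contradiction.
Backtrack on z1: now try z1 = 0.
(~z3) alone gives z3 = 0.
Try z2 = 1.
(z6) alone gives z6 = 1.
Now (~z6) is unsatisfied and unit — conflict.
Backtrack on z2: now try z2 = 0.
(~z4) alone gives z4 = 0.
Now (z4) is unsatisfied and unit — conflict.
Either choice for z2 ends in contradiction.
Either choice for z1 ends in contradiction.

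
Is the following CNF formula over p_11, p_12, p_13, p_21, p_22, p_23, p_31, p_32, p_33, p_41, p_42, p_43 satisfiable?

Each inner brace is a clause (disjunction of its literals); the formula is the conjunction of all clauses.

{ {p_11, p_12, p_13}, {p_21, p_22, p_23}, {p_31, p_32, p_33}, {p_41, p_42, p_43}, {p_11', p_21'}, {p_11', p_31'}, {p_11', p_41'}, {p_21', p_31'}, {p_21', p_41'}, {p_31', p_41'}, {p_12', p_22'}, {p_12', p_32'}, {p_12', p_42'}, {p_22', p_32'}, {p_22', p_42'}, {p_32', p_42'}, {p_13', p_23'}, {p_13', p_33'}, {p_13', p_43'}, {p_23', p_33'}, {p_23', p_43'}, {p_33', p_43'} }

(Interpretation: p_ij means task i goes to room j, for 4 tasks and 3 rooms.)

No, unsatisfiable

Case p_11 = 0:
Case p_12 = 1:
The clause (p_22') is unit, so p_22 = 0.
The clause (p_32') is unit, so p_32 = 0.
The clause (p_42') is unit, so p_42 = 0.
Case p_21 = 1:
The clause (p_31') is unit, so p_31 = 0.
The clause (p_33) is unit, so p_33 = 1.
The clause (p_41') is unit, so p_41 = 0.
The clause (p_43) is unit, so p_43 = 1.
That conflicts with the unit clause (p_43').
So p_21 must be the other value — set p_21 = 0.
The clause (p_23) is unit, so p_23 = 1.
The clause (p_13') is unit, so p_13 = 0.
The clause (p_33') is unit, so p_33 = 0.
The clause (p_31) is unit, so p_31 = 1.
The clause (p_41') is unit, so p_41 = 0.
The clause (p_43) is unit, so p_43 = 1.
That conflicts with the unit clause (p_43').
Either choice for p_21 ends in contradiction.
So p_12 must be the other value — set p_12 = 0.
The clause (p_13) is unit, so p_13 = 1.
The clause (p_23') is unit, so p_23 = 0.
The clause (p_33') is unit, so p_33 = 0.
The clause (p_43') is unit, so p_43 = 0.
Case p_21 = 1:
The clause (p_31') is unit, so p_31 = 0.
The clause (p_32) is unit, so p_32 = 1.
The clause (p_41') is unit, so p_41 = 0.
The clause (p_42) is unit, so p_42 = 1.
That conflicts with the unit clause (p_42').
So p_21 must be the other value — set p_21 = 0.
The clause (p_22) is unit, so p_22 = 1.
The clause (p_32') is unit, so p_32 = 0.
The clause (p_31) is unit, so p_31 = 1.
The clause (p_41') is unit, so p_41 = 0.
The clause (p_42) is unit, so p_42 = 1.
That conflicts with the unit clause (p_42').
Either choice for p_21 ends in contradiction.
Either choice for p_12 ends in contradiction.
So p_11 must be the other value — set p_11 = 1.
The clause (p_21') is unit, so p_21 = 0.
The clause (p_31') is unit, so p_31 = 0.
The clause (p_41') is unit, so p_41 = 0.
Case p_22 = 1:
The clause (p_12') is unit, so p_12 = 0.
The clause (p_32') is unit, so p_32 = 0.
The clause (p_33) is unit, so p_33 = 1.
The clause (p_42') is unit, so p_42 = 0.
The clause (p_43) is unit, so p_43 = 1.
That conflicts with the unit clause (p_43').
So p_22 must be the other value — set p_22 = 0.
The clause (p_23) is unit, so p_23 = 1.
The clause (p_13') is unit, so p_13 = 0.
The clause (p_33') is unit, so p_33 = 0.
The clause (p_32) is unit, so p_32 = 1.
The clause (p_12') is unit, so p_12 = 0.
The clause (p_42') is unit, so p_42 = 0.
The clause (p_43) is unit, so p_43 = 1.
That conflicts with the unit clause (p_43').
Either choice for p_22 ends in contradiction.
Either choice for p_11 ends in contradiction.
No assignment satisfies every clause.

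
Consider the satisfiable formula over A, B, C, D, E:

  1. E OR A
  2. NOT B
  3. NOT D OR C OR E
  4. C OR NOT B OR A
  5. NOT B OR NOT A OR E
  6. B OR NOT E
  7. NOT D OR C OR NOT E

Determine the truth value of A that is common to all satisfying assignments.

True

Suppose A = false.
The clause (E) is unit, so E = true.
The clause (NOT B) is unit, so B = false.
But (B) is also a unit clause — contradiction.
So every satisfying assignment has A = True.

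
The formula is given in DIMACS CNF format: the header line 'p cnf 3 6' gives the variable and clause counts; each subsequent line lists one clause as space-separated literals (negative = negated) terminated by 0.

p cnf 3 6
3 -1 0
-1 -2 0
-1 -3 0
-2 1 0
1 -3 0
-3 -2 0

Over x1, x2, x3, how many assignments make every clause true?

1

There are 2^3 = 8 truth assignments over (x1, x2, x3).
Split on x1. With x1 = True, the clauses containing x1 are satisfied and ¬x1 drops from the rest; 0 of the 2^2 = 4 assignments to the other variables satisfy what remains.
With x1 = False, by the same count on the reduced clause set, 1 assignment works.
(One model: x1=F, x2=F, x3=F.)
Total: 0 + 1 = 1.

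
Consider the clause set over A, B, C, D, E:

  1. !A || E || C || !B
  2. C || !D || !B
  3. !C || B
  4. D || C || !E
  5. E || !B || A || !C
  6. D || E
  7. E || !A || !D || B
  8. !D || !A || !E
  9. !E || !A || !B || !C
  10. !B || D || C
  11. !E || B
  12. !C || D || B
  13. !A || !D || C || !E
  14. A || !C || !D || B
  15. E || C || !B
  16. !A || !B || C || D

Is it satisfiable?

Branch on C: set C = false.
Branch on D: set D = true.
The clause (!B) is unit, so B = false.
The clause (!E) is unit, so E = false.
The clause (!A) is unit, so A = false.
All clauses are satisfied.
A satisfying assignment: A=false,  B=false,  C=false,  D=true,  E=false.

Yes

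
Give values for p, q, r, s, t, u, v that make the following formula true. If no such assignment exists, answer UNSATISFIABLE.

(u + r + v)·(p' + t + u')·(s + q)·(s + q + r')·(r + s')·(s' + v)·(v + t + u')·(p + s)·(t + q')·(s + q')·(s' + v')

UNSATISFIABLE

Try s = 1.
From the singleton clause (r), r = 1.
From the singleton clause (v), v = 1.
But (v') is also a unit clause — contradiction.
Undo s and try s = 0.
From the singleton clause (q), q = 1.
But (q') is also a unit clause — contradiction.
Both values of s lead to a conflict.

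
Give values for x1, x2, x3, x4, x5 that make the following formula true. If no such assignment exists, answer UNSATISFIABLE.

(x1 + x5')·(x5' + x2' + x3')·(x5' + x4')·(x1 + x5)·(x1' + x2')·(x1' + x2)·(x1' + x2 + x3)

UNSATISFIABLE

Try x1 = 1.
(x2') alone gives x2 = 0.
That conflicts with the unit clause (x2).
Undo x1 and try x1 = 0.
(x5') alone gives x5 = 0.
That conflicts with the unit clause (x5).
Neither x1 = 1 nor x1 = 0 works.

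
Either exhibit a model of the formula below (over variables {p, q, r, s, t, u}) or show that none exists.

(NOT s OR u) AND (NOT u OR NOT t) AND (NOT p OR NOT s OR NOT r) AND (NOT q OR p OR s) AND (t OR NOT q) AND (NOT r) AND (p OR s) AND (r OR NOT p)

p=false, q=false, r=false, s=true, t=false, u=true

The clause (NOT r) is unit, so r = false.
The clause (NOT p) is unit, so p = false.
The clause (s) is unit, so s = true.
The clause (u) is unit, so u = true.
The clause (NOT t) is unit, so t = false.
The clause (NOT q) is unit, so q = false.
Every clause now holds.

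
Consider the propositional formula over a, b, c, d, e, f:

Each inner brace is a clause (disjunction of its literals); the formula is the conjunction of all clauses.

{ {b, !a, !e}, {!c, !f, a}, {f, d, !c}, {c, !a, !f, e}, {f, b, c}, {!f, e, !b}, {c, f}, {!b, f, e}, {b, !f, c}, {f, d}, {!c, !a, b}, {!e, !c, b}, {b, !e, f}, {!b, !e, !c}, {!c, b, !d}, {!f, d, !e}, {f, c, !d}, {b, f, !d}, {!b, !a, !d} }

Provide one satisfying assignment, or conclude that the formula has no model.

a ↦ false, b ↦ true, c ↦ false, d ↦ true, e ↦ true, f ↦ true

Case c = false:
(f) alone gives f = true.
(b) alone gives b = true.
(e) alone gives e = true.
(d) alone gives d = true.
(!a) alone gives a = false.
All clauses are satisfied.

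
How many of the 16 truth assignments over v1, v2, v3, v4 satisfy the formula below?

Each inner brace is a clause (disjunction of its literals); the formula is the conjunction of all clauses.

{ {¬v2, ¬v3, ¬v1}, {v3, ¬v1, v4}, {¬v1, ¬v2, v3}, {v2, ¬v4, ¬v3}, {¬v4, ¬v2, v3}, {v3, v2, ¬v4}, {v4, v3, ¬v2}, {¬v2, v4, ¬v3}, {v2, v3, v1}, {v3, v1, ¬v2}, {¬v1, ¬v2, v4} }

3

There are 2^4 = 16 truth assignments over (v1, v2, v3, v4).
Check each against the 11 clauses (columns in the order v1, v2, v3, v4):
  F F F F  ✗ fails (v2 ∨ v3 ∨ v1)
  F F F T  ✗ fails (v3 ∨ v2 ∨ ¬v4)
  F F T F  ✓ satisfies all
  F F T T  ✗ fails (v2 ∨ ¬v4 ∨ ¬v3)
  F T F F  ✗ fails (v4 ∨ v3 ∨ ¬v2)
  F T F T  ✗ fails (¬v4 ∨ ¬v2 ∨ v3)
  F T T F  ✗ fails (¬v2 ∨ v4 ∨ ¬v3)
  F T T T  ✓ satisfies all
  T F F F  ✗ fails (v3 ∨ ¬v1 ∨ v4)
  T F F T  ✗ fails (v3 ∨ v2 ∨ ¬v4)
  T F T F  ✓ satisfies all
  T F T T  ✗ fails (v2 ∨ ¬v4 ∨ ¬v3)
  T T F F  ✗ fails (v3 ∨ ¬v1 ∨ v4)
  T T F T  ✗ fails (¬v1 ∨ ¬v2 ∨ v3)
  T T T F  ✗ fails (¬v2 ∨ ¬v3 ∨ ¬v1)
  T T T T  ✗ fails (¬v2 ∨ ¬v3 ∨ ¬v1)
3 of the 16 rows are models.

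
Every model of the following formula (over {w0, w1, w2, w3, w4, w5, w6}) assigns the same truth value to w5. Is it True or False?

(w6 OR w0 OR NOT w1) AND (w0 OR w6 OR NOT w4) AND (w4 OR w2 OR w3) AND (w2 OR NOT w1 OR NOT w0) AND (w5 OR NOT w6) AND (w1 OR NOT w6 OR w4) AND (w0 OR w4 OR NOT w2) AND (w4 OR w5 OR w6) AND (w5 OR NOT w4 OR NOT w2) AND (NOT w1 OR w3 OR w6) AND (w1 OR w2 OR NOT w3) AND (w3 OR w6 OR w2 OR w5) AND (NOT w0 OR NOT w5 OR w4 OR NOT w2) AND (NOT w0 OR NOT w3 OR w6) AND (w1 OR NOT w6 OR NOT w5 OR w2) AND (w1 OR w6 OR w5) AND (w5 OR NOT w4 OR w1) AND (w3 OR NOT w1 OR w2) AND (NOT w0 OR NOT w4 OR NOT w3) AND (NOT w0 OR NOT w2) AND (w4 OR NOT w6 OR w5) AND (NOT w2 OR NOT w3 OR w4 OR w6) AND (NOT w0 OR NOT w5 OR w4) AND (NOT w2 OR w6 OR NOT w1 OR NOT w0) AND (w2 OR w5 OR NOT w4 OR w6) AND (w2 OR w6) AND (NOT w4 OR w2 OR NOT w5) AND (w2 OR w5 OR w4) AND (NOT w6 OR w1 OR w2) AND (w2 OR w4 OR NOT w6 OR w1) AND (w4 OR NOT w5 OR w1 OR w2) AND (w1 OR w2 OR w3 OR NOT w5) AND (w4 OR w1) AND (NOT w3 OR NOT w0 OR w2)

Suppose w5 = false.
From the singleton clause (NOT w6), w6 = false.
From the singleton clause (w4), w4 = true.
From the singleton clause (w0), w0 = true.
From the singleton clause (NOT w2), w2 = false.
That conflicts with the unit clause (w2).
So every satisfying assignment has w5 = True.

True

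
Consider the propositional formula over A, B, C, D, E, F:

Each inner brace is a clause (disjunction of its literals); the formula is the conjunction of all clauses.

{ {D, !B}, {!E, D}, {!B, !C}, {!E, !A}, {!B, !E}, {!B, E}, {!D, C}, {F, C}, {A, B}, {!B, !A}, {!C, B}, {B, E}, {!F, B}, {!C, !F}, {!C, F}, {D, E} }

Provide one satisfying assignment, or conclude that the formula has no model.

UNSATISFIABLE

Case D = true:
From the singleton clause (C), C = true.
From the singleton clause (!B), B = false.
That conflicts with the unit clause (B).
Backtrack on D: now try D = false.
From the singleton clause (!B), B = false.
From the singleton clause (!E), E = false.
That conflicts with the unit clause (E).
Neither D = true nor D = false works.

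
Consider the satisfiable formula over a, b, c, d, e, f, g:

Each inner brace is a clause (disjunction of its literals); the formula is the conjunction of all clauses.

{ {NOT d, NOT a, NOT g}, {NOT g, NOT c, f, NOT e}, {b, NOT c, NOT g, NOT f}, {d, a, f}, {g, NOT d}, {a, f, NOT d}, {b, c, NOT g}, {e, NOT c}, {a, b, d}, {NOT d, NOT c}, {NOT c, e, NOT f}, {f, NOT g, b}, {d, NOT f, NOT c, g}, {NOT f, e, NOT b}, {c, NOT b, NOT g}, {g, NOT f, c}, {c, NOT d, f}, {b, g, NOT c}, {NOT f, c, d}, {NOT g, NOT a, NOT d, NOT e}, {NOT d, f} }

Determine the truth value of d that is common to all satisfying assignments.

False

Suppose d = true.
From the singleton clause (g), g = true.
From the singleton clause (NOT a), a = false.
From the singleton clause (f), f = true.
From the singleton clause (NOT c), c = false.
From the singleton clause (b), b = true.
Now (NOT b) is unsatisfied and unit — conflict.
So every satisfying assignment has d = False.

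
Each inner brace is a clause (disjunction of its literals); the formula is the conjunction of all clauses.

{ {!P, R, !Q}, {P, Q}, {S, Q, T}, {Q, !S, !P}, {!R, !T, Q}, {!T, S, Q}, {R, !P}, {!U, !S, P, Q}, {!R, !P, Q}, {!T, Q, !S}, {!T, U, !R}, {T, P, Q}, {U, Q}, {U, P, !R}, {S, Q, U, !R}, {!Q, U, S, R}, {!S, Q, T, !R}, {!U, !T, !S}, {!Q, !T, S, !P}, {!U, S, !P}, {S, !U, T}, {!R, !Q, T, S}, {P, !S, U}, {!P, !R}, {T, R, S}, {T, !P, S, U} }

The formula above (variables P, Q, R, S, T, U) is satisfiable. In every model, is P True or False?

False

Suppose P = true.
From the singleton clause (R), R = true.
But (!R) is also a unit clause — contradiction.
So every satisfying assignment has P = False.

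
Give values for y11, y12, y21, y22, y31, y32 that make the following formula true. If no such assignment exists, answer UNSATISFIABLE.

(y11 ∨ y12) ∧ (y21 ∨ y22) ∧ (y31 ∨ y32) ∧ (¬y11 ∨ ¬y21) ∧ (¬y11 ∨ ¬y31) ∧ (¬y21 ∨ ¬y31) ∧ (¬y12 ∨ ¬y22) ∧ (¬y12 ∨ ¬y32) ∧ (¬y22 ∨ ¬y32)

Case y11 = True:
From the singleton clause (¬y21), y21 = False.
From the singleton clause (y22), y22 = True.
From the singleton clause (¬y31), y31 = False.
From the singleton clause (y32), y32 = True.
Now (¬y32) is unsatisfied and unit — conflict.
So y11 must be the other value — set y11 = False.
From the singleton clause (y12), y12 = True.
From the singleton clause (¬y22), y22 = False.
From the singleton clause (y21), y21 = True.
From the singleton clause (¬y31), y31 = False.
From the singleton clause (y32), y32 = True.
Now (¬y32) is unsatisfied and unit — conflict.
Neither y11 = True nor y11 = False works.

UNSATISFIABLE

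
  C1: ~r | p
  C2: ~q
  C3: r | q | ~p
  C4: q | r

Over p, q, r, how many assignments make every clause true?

There are 2^3 = 8 truth assignments over (p, q, r).
Split on r. With r = 1, the clauses containing r are satisfied and ~r drops from the rest; 1 of the 2^2 = 4 assignments to the other variables satisfy what remains.
With r = 0, by the same count on the reduced clause set, 0 assignments work.
(One model: p=T, q=F, r=T.)
Total: 1 + 0 = 1.

1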